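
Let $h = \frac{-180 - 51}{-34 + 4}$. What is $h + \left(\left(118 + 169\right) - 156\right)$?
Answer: $\frac{1387}{10} \approx 138.7$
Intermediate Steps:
$h = \frac{77}{10}$ ($h = - \frac{231}{-30} = \left(-231\right) \left(- \frac{1}{30}\right) = \frac{77}{10} \approx 7.7$)
$h + \left(\left(118 + 169\right) - 156\right) = \frac{77}{10} + \left(\left(118 + 169\right) - 156\right) = \frac{77}{10} + \left(287 - 156\right) = \frac{77}{10} + 131 = \frac{1387}{10}$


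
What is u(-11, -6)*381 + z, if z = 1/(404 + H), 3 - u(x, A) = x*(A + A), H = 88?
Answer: -24181307/492 ≈ -49149.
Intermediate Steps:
u(x, A) = 3 - 2*A*x (u(x, A) = 3 - x*(A + A) = 3 - x*2*A = 3 - 2*A*x)
z = 1/492 (z = 1/(404 + 88) = 1/492 ≈ 0.0020325)
u(-11, -6)*381 + z = (3 - 2*(-6)*(-11))*381 + 1/492 = (3 - 132)*381 + 1/492 = -129*381 + 1/492 = -49149 + 1/492 = -24181307/492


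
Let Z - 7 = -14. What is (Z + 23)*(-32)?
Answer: -512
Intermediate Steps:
Z = -7 (Z = 7 - 14 = -7)
(Z + 23)*(-32) = (-7 + 23)*(-32) = 16*(-32) = -512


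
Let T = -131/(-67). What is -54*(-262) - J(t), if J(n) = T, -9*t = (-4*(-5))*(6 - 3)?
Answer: 947785/67 ≈ 14146.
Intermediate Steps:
t = -20/3 (t = -(-4*(-5))*(6 - 3)/9 = -20*3/9 = -⅑*60 = -20/3 ≈ -6.6667)
T = 131/67 (T = -131*(-1/67) = 131/67 ≈ 1.9552)
J(n) = 131/67
-54*(-262) - J(t) = -54*(-262) - 1*131/67 = 14148 - 131/67 = 947785/67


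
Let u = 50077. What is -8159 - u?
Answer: -58236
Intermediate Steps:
-8159 - u = -8159 - 1*50077 = -8159 - 50077 = -58236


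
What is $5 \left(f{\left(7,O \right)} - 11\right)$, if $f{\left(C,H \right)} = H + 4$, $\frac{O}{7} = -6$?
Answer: $-245$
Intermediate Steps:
$O = -42$ ($O = 7 \left(-6\right) = -42$)
$f{\left(C,H \right)} = 4 + H$
$5 \left(f{\left(7,O \right)} - 11\right) = 5 \left(\left(4 - 42\right) - 11\right) = 5 \left(-38 - 11\right) = 5 \left(-49\right) = -245$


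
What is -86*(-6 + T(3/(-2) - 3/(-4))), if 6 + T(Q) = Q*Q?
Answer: 7869/8 ≈ 983.63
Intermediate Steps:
T(Q) = -6 + Q² (T(Q) = -6 + Q*Q = -6 + Q²)
-86*(-6 + T(3/(-2) - 3/(-4))) = -86*(-6 + (-6 + (3/(-2) - 3/(-4))²)) = -86*(-6 + (-6 + (3*(-½) - 3*(-¼))²)) = -86*(-6 + (-6 + (-3/2 + ¾)²)) = -86*(-6 + (-6 + (-¾)²)) = -86*(-6 + (-6 + 9/16)) = -86*(-6 - 87/16) = -86*(-183/16) = 7869/8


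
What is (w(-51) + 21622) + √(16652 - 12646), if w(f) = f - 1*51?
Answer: 21520 + √4006 ≈ 21583.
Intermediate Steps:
w(f) = -51 + f (w(f) = f - 51 = -51 + f)
(w(-51) + 21622) + √(16652 - 12646) = ((-51 - 51) + 21622) + √(16652 - 12646) = (-102 + 21622) + √4006 = 21520 + √4006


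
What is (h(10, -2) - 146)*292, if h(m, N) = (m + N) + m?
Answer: -37376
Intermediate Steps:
h(m, N) = N + 2*m (h(m, N) = (N + m) + m = N + 2*m)
(h(10, -2) - 146)*292 = ((-2 + 2*10) - 146)*292 = ((-2 + 20) - 146)*292 = (18 - 146)*292 = -128*292 = -37376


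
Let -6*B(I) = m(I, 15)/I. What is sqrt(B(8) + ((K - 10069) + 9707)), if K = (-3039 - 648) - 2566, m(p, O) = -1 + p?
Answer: I*sqrt(952581)/12 ≈ 81.333*I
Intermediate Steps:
K = -6253 (K = -3687 - 2566 = -6253)
B(I) = -(-1 + I)/(6*I)
sqrt(B(8) + ((K - 10069) + 9707)) = sqrt((1/6)*(1 - 1*8)/8 + ((-6253 - 10069) + 9707)) = sqrt((1/6)*(1/8)*(1 - 8) + (-16322 + 9707)) = sqrt((1/6)*(1/8)*(-7) - 6615) = sqrt(-7/48 - 6615) = sqrt(-317527/48) = I*sqrt(952581)/12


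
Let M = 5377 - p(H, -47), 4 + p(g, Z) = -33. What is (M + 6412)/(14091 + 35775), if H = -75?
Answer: 1971/8311 ≈ 0.23716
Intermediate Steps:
p(g, Z) = -37 (p(g, Z) = -4 - 33 = -37)
M = 5414 (M = 5377 - 1*(-37) = 5377 + 37 = 5414)
(M + 6412)/(14091 + 35775) = (5414 + 6412)/(14091 + 35775) = 11826/49866 = 11826*(1/49866) = 1971/8311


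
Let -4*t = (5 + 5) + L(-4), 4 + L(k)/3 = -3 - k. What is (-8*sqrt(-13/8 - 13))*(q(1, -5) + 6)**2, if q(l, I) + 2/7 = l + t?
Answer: -98283*I*sqrt(26)/392 ≈ -1278.4*I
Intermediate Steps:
L(k) = -21 - 3*k (L(k) = -12 + 3*(-3 - k) = -12 + (-9 - 3*k) = -21 - 3*k)
t = -1/4 (t = -((5 + 5) + (-21 - 3*(-4)))/4 = -(10 + (-21 + 12))/4 = -(10 - 9)/4 = -1/4*1 = -1/4 ≈ -0.25000)
q(l, I) = -15/28 + l (q(l, I) = -2/7 + (l - 1/4) = -2/7 + (-1/4 + l) = -15/28 + l)
(-8*sqrt(-13/8 - 13))*(q(1, -5) + 6)**2 = (-8*sqrt(-13/8 - 13))*((-15/28 + 1) + 6)**2 = (-8*sqrt(-13*1/8 - 13))*(13/28 + 6)**2 = (-8*sqrt(-13/8 - 13))*(181/28)**2 = -6*I*sqrt(26)*(32761/784) = -98283*I*sqrt(26)/392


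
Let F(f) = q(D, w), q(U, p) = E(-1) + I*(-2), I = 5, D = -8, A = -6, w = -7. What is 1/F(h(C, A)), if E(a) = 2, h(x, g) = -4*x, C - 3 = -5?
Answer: -⅛ ≈ -0.12500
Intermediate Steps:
C = -2 (C = 3 - 5 = -2)
q(U, p) = -8 (q(U, p) = 2 + 5*(-2) = 2 - 10 = -8)
F(f) = -8
1/F(h(C, A)) = 1/(-8) = -⅛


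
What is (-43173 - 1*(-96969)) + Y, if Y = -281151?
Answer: -227355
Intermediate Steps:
(-43173 - 1*(-96969)) + Y = (-43173 - 1*(-96969)) - 281151 = (-43173 + 96969) - 281151 = 53796 - 281151 = -227355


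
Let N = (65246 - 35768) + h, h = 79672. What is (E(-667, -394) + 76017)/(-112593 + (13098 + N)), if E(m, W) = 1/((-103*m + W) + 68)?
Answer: 5197662376/660160625 ≈ 7.8733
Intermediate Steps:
N = 109150 (N = (65246 - 35768) + 79672 = 29478 + 79672 = 109150)
E(m, W) = 1/(68 + W - 103*m) (E(m, W) = 1/((W - 103*m) + 68) = 1/(68 + W - 103*m))
(E(-667, -394) + 76017)/(-112593 + (13098 + N)) = (1/(68 - 394 - 103*(-667)) + 76017)/(-112593 + (13098 + 109150)) = (1/(68 - 394 + 68701) + 76017)/(-112593 + 122248) = (1/68375 + 76017)/9655 = (1/68375 + 76017)*(1/9655) = (5197662376/68375)*(1/9655) = 5197662376/660160625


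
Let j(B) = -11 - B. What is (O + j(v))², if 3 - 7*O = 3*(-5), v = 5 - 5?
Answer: 3481/49 ≈ 71.041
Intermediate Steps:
v = 0
O = 18/7 (O = 3/7 - 3*(-5)/7 = 3/7 - ⅐*(-15) = 3/7 + 15/7 = 18/7 ≈ 2.5714)
(O + j(v))² = (18/7 + (-11 - 1*0))² = (18/7 + (-11 + 0))² = (18/7 - 11)² = (-59/7)² = 3481/49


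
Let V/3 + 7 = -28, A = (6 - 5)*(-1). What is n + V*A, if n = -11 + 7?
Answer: 101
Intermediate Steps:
A = -1 (A = 1*(-1) = -1)
V = -105 (V = -21 + 3*(-28) = -21 - 84 = -105)
n = -4
n + V*A = -4 - 105*(-1) = -4 + 105 = 101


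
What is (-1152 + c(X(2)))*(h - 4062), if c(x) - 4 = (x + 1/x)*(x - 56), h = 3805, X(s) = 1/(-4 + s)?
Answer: 1034939/4 ≈ 2.5873e+5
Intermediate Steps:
c(x) = 4 + (-56 + x)*(x + 1/x) (c(x) = 4 + (x + 1/x)*(x - 56) = 4 + (x + 1/x)*(-56 + x) = 4 + (-56 + x)*(x + 1/x))
(-1152 + c(X(2)))*(h - 4062) = (-1152 + (5 + (1/(-4 + 2))² - 56/(-4 + 2) - 56/(1/(-4 + 2))))*(3805 - 4062) = (-1152 + (5 + (1/(-2))² - 56/(-2) - 56/(1/(-2))))*(-257) = (-1152 + (5 + (-½)² - 56*(-½) - 56/(-½)))*(-257) = (-1152 + (5 + ¼ + 28 - 56*(-2)))*(-257) = (-1152 + (5 + ¼ + 28 + 112))*(-257) = (-1152 + 581/4)*(-257) = -4027/4*(-257) = 1034939/4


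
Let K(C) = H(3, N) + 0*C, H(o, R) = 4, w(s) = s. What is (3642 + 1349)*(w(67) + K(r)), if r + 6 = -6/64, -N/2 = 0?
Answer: 354361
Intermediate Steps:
N = 0 (N = -2*0 = 0)
r = -195/32 (r = -6 - 6/64 = -6 - 6*1/64 = -6 - 3/32 = -195/32 ≈ -6.0938)
K(C) = 4 (K(C) = 4 + 0*C = 4 + 0 = 4)
(3642 + 1349)*(w(67) + K(r)) = (3642 + 1349)*(67 + 4) = 4991*71 = 354361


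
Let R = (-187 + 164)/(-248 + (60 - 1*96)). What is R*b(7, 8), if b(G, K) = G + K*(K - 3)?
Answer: 1081/284 ≈ 3.8063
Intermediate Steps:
b(G, K) = G + K*(-3 + K)
R = 23/284 (R = -23/(-248 + (60 - 96)) = -23/(-248 - 36) = -23/(-284) = -23*(-1/284) = 23/284 ≈ 0.080986)
R*b(7, 8) = 23*(7 + 8**2 - 3*8)/284 = 23*(7 + 64 - 24)/284 = (23/284)*47 = 1081/284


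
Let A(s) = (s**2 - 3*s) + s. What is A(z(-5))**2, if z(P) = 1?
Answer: 1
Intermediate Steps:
A(s) = s**2 - 2*s
A(z(-5))**2 = (1*(-2 + 1))**2 = (1*(-1))**2 = (-1)**2 = 1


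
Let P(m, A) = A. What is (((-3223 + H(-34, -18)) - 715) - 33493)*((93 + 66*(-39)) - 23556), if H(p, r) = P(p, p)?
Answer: 975476205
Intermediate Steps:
H(p, r) = p
(((-3223 + H(-34, -18)) - 715) - 33493)*((93 + 66*(-39)) - 23556) = (((-3223 - 34) - 715) - 33493)*((93 + 66*(-39)) - 23556) = ((-3257 - 715) - 33493)*((93 - 2574) - 23556) = (-3972 - 33493)*(-2481 - 23556) = -37465*(-26037) = 975476205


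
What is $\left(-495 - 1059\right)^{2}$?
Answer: $2414916$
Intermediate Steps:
$\left(-495 - 1059\right)^{2} = \left(-1554\right)^{2} = 2414916$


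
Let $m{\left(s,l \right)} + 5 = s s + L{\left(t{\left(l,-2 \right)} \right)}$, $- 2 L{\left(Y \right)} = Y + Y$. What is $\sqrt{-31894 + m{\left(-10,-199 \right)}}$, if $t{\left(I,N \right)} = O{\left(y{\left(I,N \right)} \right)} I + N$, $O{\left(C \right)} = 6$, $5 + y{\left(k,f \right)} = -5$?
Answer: $101 i \sqrt{3} \approx 174.94 i$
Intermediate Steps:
$y{\left(k,f \right)} = -10$ ($y{\left(k,f \right)} = -5 - 5 = -10$)
$t{\left(I,N \right)} = N + 6 I$ ($t{\left(I,N \right)} = 6 I + N = N + 6 I$)
$L{\left(Y \right)} = - Y$ ($L{\left(Y \right)} = - \frac{Y + Y}{2} = - \frac{2 Y}{2} = - Y$)
$m{\left(s,l \right)} = -3 + s^{2} - 6 l$ ($m{\left(s,l \right)} = -5 - \left(-2 + 6 l - s s\right) = -5 - \left(-2 - s^{2} + 6 l\right) = -5 + \left(2 + s^{2} - 6 l\right) = -3 + s^{2} - 6 l$)
$\sqrt{-31894 + m{\left(-10,-199 \right)}} = \sqrt{-31894 - \left(-1191 - 100\right)} = \sqrt{-31894 + \left(-3 + 100 + 1194\right)} = \sqrt{-31894 + 1291} = \sqrt{-30603} = 101 i \sqrt{3}$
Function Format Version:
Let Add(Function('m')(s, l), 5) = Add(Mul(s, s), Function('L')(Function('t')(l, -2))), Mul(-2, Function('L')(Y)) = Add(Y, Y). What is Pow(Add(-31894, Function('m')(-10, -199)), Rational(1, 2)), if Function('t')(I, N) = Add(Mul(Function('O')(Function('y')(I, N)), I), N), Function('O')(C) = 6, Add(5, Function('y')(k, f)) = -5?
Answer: Mul(101, I, Pow(3, Rational(1, 2))) ≈ Mul(174.94, I)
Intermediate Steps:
Function('y')(k, f) = -10 (Function('y')(k, f) = Add(-5, -5) = -10)
Function('t')(I, N) = Add(N, Mul(6, I)) (Function('t')(I, N) = Add(Mul(6, I), N) = Add(N, Mul(6, I)))
Function('L')(Y) = Mul(-1, Y) (Function('L')(Y) = Mul(Rational(-1, 2), Add(Y, Y)) = Mul(Rational(-1, 2), Mul(2, Y)) = Mul(-1, Y))
Function('m')(s, l) = Add(-3, Pow(s, 2), Mul(-6, l)) (Function('m')(s, l) = Add(-5, Add(Mul(s, s), Mul(-1, Add(-2, Mul(6, l))))) = Add(-5, Add(Pow(s, 2), Add(2, Mul(-6, l)))) = Add(-5, Add(2, Pow(s, 2), Mul(-6, l))) = Add(-3, Pow(s, 2), Mul(-6, l)))
Pow(Add(-31894, Function('m')(-10, -199)), Rational(1, 2)) = Pow(Add(-31894, Add(-3, Pow(-10, 2), Mul(-6, -199))), Rational(1, 2)) = Pow(Add(-31894, Add(-3, 100, 1194)), Rational(1, 2)) = Pow(Add(-31894, 1291), Rational(1, 2)) = Pow(-30603, Rational(1, 2)) = Mul(101, I, Pow(3, Rational(1, 2)))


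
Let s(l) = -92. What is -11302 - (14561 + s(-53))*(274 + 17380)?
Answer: -255447028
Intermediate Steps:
-11302 - (14561 + s(-53))*(274 + 17380) = -11302 - (14561 - 92)*(274 + 17380) = -11302 - 14469*17654 = -11302 - 1*255435726 = -11302 - 255435726 = -255447028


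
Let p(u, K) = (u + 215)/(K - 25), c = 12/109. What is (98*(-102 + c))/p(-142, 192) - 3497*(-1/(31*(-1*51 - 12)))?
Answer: -355006660217/15540021 ≈ -22845.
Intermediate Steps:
c = 12/109 (c = 12*(1/109) = 12/109 ≈ 0.11009)
p(u, K) = (215 + u)/(-25 + K)
(98*(-102 + c))/p(-142, 192) - 3497*(-1/(31*(-1*51 - 12))) = (98*(-102 + 12/109))/(((215 - 142)/(-25 + 192))) - 3497*(-1/(31*(-1*51 - 12))) = (98*(-11106/109))/((73/167)) - 3497*(-1/(31*(-51 - 12))) = -1088388/(109*((1/167)*73)) - 3497/((-63*(-31))) = -1088388/(109*73/167) - 3497/1953 = -1088388/109*167/73 - 3497*1/1953 = -181760796/7957 - 3497/1953 = -355006660217/15540021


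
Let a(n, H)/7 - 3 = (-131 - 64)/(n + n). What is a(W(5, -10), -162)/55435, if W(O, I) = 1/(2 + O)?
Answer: -9513/110870 ≈ -0.085803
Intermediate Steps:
a(n, H) = 21 - 1365/(2*n) (a(n, H) = 21 + 7*((-131 - 64)/(n + n)) = 21 + 7*(-195*1/(2*n)) = 21 + 7*(-195/(2*n)) = 21 - 1365/(2*n))
a(W(5, -10), -162)/55435 = (21 - 1365/(2*(1/(2 + 5))))/55435 = (21 - 1365/(2*(1/7)))*(1/55435) = (21 - 1365/(2*1/7))*(1/55435) = (21 - 1365/2*7)*(1/55435) = (21 - 9555/2)*(1/55435) = -9513/2*1/55435 = -9513/110870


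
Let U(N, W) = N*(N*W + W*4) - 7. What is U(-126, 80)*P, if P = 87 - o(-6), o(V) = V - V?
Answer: 106988511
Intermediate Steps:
o(V) = 0
U(N, W) = -7 + N*(4*W + N*W) (U(N, W) = N*(N*W + 4*W) - 7 = N*(4*W + N*W) - 7 = -7 + N*(4*W + N*W))
P = 87 (P = 87 - 1*0 = 87 + 0 = 87)
U(-126, 80)*P = (-7 + 80*(-126)**2 + 4*(-126)*80)*87 = (-7 + 80*15876 - 40320)*87 = (-7 + 1270080 - 40320)*87 = 1229753*87 = 106988511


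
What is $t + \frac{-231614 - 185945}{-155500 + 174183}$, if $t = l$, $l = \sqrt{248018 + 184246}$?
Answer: $- \frac{417559}{18683} + 2 \sqrt{108066} \approx 635.12$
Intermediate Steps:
$l = 2 \sqrt{108066}$ ($l = \sqrt{432264} = 2 \sqrt{108066} \approx 657.47$)
$t = 2 \sqrt{108066} \approx 657.47$
$t + \frac{-231614 - 185945}{-155500 + 174183} = 2 \sqrt{108066} + \frac{-231614 - 185945}{-155500 + 174183} = 2 \sqrt{108066} - \frac{417559}{18683} = - \frac{417559}{18683} + 2 \sqrt{108066}$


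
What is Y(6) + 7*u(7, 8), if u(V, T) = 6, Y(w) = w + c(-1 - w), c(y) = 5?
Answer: 53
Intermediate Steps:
Y(w) = 5 + w (Y(w) = w + 5 = 5 + w)
Y(6) + 7*u(7, 8) = (5 + 6) + 7*6 = 11 + 42 = 53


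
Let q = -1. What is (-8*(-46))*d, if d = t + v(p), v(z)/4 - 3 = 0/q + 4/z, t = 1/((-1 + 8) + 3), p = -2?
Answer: 7544/5 ≈ 1508.8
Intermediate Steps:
t = 1/10 (t = 1/(7 + 3) = 1/10 ≈ 0.10000)
v(z) = 12 + 16/z (v(z) = 12 + 4*(0/(-1) + 4/z) = 12 + 4*(0*(-1) + 4/z) = 12 + 4*(0 + 4/z) = 12 + 4*(4/z) = 12 + 16/z)
d = 41/10 (d = 1/10 + (12 + 16/(-2)) = 1/10 + (12 + 16*(-1/2)) = 1/10 + (12 - 8) = 1/10 + 4 = 41/10 ≈ 4.1000)
(-8*(-46))*d = -8*(-46)*(41/10) = 368*(41/10) = 7544/5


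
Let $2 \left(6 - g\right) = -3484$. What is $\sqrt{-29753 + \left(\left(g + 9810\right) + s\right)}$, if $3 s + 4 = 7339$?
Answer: $15 i \sqrt{70} \approx 125.5 i$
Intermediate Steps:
$s = 2445$ ($s = - \frac{4}{3} + \frac{1}{3} \cdot 7339 = - \frac{4}{3} + \frac{7339}{3} = 2445$)
$g = 1748$ ($g = 6 - -1742 = 6 + 1742 = 1748$)
$\sqrt{-29753 + \left(\left(g + 9810\right) + s\right)} = \sqrt{-29753 + \left(\left(1748 + 9810\right) + 2445\right)} = \sqrt{-29753 + \left(11558 + 2445\right)} = \sqrt{-29753 + 14003} = \sqrt{-15750} = 15 i \sqrt{70}$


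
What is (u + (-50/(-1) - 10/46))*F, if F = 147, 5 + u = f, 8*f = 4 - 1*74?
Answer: 487305/92 ≈ 5296.8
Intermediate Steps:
f = -35/4 (f = (4 - 1*74)/8 = (4 - 74)/8 = (⅛)*(-70) = -35/4 ≈ -8.7500)
u = -55/4 (u = -5 - 35/4 = -55/4 ≈ -13.750)
(u + (-50/(-1) - 10/46))*F = (-55/4 + (-50/(-1) - 10/46))*147 = (-55/4 + (-50*(-1) - 10*1/46))*147 = (-55/4 + (50 - 5/23))*147 = (-55/4 + 1145/23)*147 = (3315/92)*147 = 487305/92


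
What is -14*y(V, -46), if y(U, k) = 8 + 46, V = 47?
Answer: -756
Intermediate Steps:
y(U, k) = 54
-14*y(V, -46) = -14*54 = -756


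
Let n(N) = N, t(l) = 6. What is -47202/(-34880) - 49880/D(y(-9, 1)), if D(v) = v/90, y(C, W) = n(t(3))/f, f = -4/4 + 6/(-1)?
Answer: 91340279601/17440 ≈ 5.2374e+6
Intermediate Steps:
f = -7 (f = -4*¼ + 6*(-1) = -1 - 6 = -7)
y(C, W) = -6/7 (y(C, W) = 6/(-7) = 6*(-⅐) = -6/7)
D(v) = v/90 (D(v) = v*(1/90) = v/90)
-47202/(-34880) - 49880/D(y(-9, 1)) = -47202/(-34880) - 49880/((1/90)*(-6/7)) = -47202*(-1/34880) - 49880/(-1/105) = 23601/17440 - 49880*(-105) = 23601/17440 + 5237400 = 91340279601/17440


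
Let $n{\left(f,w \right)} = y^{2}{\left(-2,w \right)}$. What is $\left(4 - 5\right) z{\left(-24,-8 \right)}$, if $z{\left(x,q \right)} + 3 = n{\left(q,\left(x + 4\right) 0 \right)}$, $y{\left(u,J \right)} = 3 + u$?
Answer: $2$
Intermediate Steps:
$n{\left(f,w \right)} = 1$ ($n{\left(f,w \right)} = \left(3 - 2\right)^{2} = 1^{2} = 1$)
$z{\left(x,q \right)} = -2$ ($z{\left(x,q \right)} = -3 + 1 = -2$)
$\left(4 - 5\right) z{\left(-24,-8 \right)} = \left(4 - 5\right) \left(-2\right) = \left(-1\right) \left(-2\right) = 2$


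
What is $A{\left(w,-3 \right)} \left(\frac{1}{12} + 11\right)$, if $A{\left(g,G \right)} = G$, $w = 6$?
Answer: $- \frac{133}{4} \approx -33.25$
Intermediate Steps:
$A{\left(w,-3 \right)} \left(\frac{1}{12} + 11\right) = - 3 \left(\frac{1}{12} + 11\right) = \left(-3\right) \frac{133}{12} = - \frac{133}{4}$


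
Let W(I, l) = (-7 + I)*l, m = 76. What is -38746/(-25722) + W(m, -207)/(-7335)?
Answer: 36199402/10481715 ≈ 3.4536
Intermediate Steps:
W(I, l) = l*(-7 + I)
-38746/(-25722) + W(m, -207)/(-7335) = -38746/(-25722) - 207*(-7 + 76)/(-7335) = -38746*(-1/25722) - 207*69*(-1/7335) = 19373/12861 - 14283*(-1/7335) = 19373/12861 + 1587/815 = 36199402/10481715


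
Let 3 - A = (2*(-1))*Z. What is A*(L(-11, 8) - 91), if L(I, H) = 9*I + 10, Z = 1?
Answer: -900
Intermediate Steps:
A = 5 (A = 3 - 2*(-1) = 3 - (-2) = 3 - 1*(-2) = 3 + 2 = 5)
L(I, H) = 10 + 9*I
A*(L(-11, 8) - 91) = 5*((10 + 9*(-11)) - 91) = 5*((10 - 99) - 91) = 5*(-89 - 91) = 5*(-180) = -900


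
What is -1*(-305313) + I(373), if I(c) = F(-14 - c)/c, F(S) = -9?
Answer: 113881740/373 ≈ 3.0531e+5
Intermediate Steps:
I(c) = -9/c
-1*(-305313) + I(373) = -1*(-305313) - 9/373 = 305313 - 9*1/373 = 305313 - 9/373 = 113881740/373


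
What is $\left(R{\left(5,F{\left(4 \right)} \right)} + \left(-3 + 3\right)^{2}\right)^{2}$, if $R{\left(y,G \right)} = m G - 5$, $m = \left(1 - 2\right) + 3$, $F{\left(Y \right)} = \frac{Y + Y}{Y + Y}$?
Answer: $9$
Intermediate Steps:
$F{\left(Y \right)} = 1$ ($F{\left(Y \right)} = \frac{2 Y}{2 Y} = 2 Y \frac{1}{2 Y} = 1$)
$m = 2$ ($m = \left(1 - 2\right) + 3 = -1 + 3 = 2$)
$R{\left(y,G \right)} = -5 + 2 G$ ($R{\left(y,G \right)} = 2 G - 5 = -5 + 2 G$)
$\left(R{\left(5,F{\left(4 \right)} \right)} + \left(-3 + 3\right)^{2}\right)^{2} = \left(\left(-5 + 2 \cdot 1\right) + \left(-3 + 3\right)^{2}\right)^{2} = \left(\left(-5 + 2\right) + 0^{2}\right)^{2} = \left(-3 + 0\right)^{2} = \left(-3\right)^{2} = 9$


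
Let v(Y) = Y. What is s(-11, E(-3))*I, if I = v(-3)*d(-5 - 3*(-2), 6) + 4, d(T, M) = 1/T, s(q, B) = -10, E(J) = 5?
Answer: -10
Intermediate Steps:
I = 1 (I = -3/(-5 - 3*(-2)) + 4 = -3/(-5 + 6) + 4 = -3/1 + 4 = -3*1 + 4 = -3 + 4 = 1)
s(-11, E(-3))*I = -10*1 = -10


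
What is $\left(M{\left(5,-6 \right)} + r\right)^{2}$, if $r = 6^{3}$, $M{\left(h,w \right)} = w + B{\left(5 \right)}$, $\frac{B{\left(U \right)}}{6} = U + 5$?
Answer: $72900$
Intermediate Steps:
$B{\left(U \right)} = 30 + 6 U$ ($B{\left(U \right)} = 6 \left(U + 5\right) = 6 \left(5 + U\right) = 30 + 6 U$)
$M{\left(h,w \right)} = 60 + w$ ($M{\left(h,w \right)} = w + \left(30 + 6 \cdot 5\right) = w + \left(30 + 30\right) = w + 60 = 60 + w$)
$r = 216$
$\left(M{\left(5,-6 \right)} + r\right)^{2} = \left(\left(60 - 6\right) + 216\right)^{2} = \left(54 + 216\right)^{2} = 270^{2} = 72900$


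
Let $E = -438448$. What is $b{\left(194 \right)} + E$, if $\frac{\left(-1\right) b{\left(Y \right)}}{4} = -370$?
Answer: $-436968$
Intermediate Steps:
$b{\left(Y \right)} = 1480$ ($b{\left(Y \right)} = \left(-4\right) \left(-370\right) = 1480$)
$b{\left(194 \right)} + E = 1480 - 438448 = -436968$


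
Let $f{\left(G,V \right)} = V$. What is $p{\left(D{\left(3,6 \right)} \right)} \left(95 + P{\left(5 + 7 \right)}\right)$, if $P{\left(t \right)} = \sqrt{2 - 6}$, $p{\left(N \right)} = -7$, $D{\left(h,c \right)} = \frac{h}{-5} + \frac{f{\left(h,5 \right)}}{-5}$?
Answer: $-665 - 14 i \approx -665.0 - 14.0 i$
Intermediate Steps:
$D{\left(h,c \right)} = -1 - \frac{h}{5}$ ($D{\left(h,c \right)} = \frac{h}{-5} + \frac{5}{-5} = h \left(- \frac{1}{5}\right) + 5 \left(- \frac{1}{5}\right) = - \frac{h}{5} - 1 = -1 - \frac{h}{5}$)
$P{\left(t \right)} = 2 i$ ($P{\left(t \right)} = \sqrt{-4} = 2 i$)
$p{\left(D{\left(3,6 \right)} \right)} \left(95 + P{\left(5 + 7 \right)}\right) = - 7 \left(95 + 2 i\right) = -665 - 14 i$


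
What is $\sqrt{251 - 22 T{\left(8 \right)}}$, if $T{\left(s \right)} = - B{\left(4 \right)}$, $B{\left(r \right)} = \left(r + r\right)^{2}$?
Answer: $\sqrt{1659} \approx 40.731$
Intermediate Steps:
$B{\left(r \right)} = 4 r^{2}$ ($B{\left(r \right)} = \left(2 r\right)^{2} = 4 r^{2}$)
$T{\left(s \right)} = -64$ ($T{\left(s \right)} = - 4 \cdot 4^{2} = - 4 \cdot 16 = \left(-1\right) 64 = -64$)
$\sqrt{251 - 22 T{\left(8 \right)}} = \sqrt{251 - -1408} = \sqrt{251 + 1408} = \sqrt{1659}$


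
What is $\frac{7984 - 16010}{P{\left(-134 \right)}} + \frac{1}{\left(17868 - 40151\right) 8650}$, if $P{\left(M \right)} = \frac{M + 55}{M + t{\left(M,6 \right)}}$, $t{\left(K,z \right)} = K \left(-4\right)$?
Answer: $\frac{621892008773321}{15227088050} \approx 40841.0$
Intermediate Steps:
$t{\left(K,z \right)} = - 4 K$
$P{\left(M \right)} = - \frac{55 + M}{3 M}$ ($P{\left(M \right)} = \frac{M + 55}{M - 4 M} = \frac{55 + M}{\left(-3\right) M} = \left(55 + M\right) \left(- \frac{1}{3 M}\right) = - \frac{55 + M}{3 M}$)
$\frac{7984 - 16010}{P{\left(-134 \right)}} + \frac{1}{\left(17868 - 40151\right) 8650} = \frac{7984 - 16010}{\frac{1}{3} \frac{1}{-134} \left(-55 - -134\right)} + \frac{1}{\left(17868 - 40151\right) 8650} = \frac{7984 - 16010}{\frac{1}{3} \left(- \frac{1}{134}\right) \left(-55 + 134\right)} + \frac{1}{-22283} \cdot \frac{1}{8650} = - \frac{8026}{\frac{1}{3} \left(- \frac{1}{134}\right) 79} - \frac{1}{192747950} = - \frac{8026}{- \frac{79}{402}} - \frac{1}{192747950} = \left(-8026\right) \left(- \frac{402}{79}\right) - \frac{1}{192747950} = \frac{3226452}{79} - \frac{1}{192747950} = \frac{621892008773321}{15227088050}$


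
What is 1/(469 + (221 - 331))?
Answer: 1/359 ≈ 0.0027855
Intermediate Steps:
1/(469 + (221 - 331)) = 1/(469 - 110) = 1/359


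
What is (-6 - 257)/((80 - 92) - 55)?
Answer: 263/67 ≈ 3.9254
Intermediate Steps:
(-6 - 257)/((80 - 92) - 55) = -263/(-12 - 55) = -263/(-67) = -263*(-1/67) = 263/67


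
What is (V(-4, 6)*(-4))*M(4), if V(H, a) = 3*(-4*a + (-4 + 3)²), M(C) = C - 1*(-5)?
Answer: 2484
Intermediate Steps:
M(C) = 5 + C (M(C) = C + 5 = 5 + C)
V(H, a) = 3 - 12*a (V(H, a) = 3*(-4*a + (-1)²) = 3*(-4*a + 1) = 3*(1 - 4*a) = 3 - 12*a)
(V(-4, 6)*(-4))*M(4) = ((3 - 12*6)*(-4))*(5 + 4) = ((3 - 72)*(-4))*9 = -69*(-4)*9 = 276*9 = 2484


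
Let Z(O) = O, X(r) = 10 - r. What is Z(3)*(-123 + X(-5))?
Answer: -324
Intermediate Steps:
Z(3)*(-123 + X(-5)) = 3*(-123 + (10 - 1*(-5))) = 3*(-123 + (10 + 5)) = 3*(-123 + 15) = 3*(-108) = -324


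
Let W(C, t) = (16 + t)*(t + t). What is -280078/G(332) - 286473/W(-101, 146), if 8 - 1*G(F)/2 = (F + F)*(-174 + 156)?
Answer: -209387957/11786580 ≈ -17.765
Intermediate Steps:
W(C, t) = 2*t*(16 + t) (W(C, t) = (16 + t)*(2*t) = 2*t*(16 + t))
G(F) = 16 + 72*F (G(F) = 16 - 2*(F + F)*(-174 + 156) = 16 - 2*2*F*(-18) = 16 - (-72)*F = 16 + 72*F)
-280078/G(332) - 286473/W(-101, 146) = -280078/(16 + 72*332) - 286473*1/(292*(16 + 146)) = -280078/(16 + 23904) - 286473/(2*146*162) = -280078/23920 - 286473/47304 = -280078*1/23920 - 286473*1/47304 = -140039/11960 - 95491/15768 = -209387957/11786580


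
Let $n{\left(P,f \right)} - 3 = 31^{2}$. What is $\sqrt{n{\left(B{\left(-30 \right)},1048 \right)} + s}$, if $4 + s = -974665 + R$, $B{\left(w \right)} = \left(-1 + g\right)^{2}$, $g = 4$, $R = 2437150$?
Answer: $3 \sqrt{162605} \approx 1209.7$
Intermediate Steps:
$B{\left(w \right)} = 9$ ($B{\left(w \right)} = \left(-1 + 4\right)^{2} = 3^{2} = 9$)
$n{\left(P,f \right)} = 964$ ($n{\left(P,f \right)} = 3 + 31^{2} = 3 + 961 = 964$)
$s = 1462481$ ($s = -4 + \left(-974665 + 2437150\right) = -4 + 1462485 = 1462481$)
$\sqrt{n{\left(B{\left(-30 \right)},1048 \right)} + s} = \sqrt{964 + 1462481} = \sqrt{1463445} = 3 \sqrt{162605}$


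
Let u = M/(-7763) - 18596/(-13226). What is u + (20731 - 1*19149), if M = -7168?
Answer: 11619181688/7333817 ≈ 1584.3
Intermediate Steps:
u = 17083194/7333817 (u = -7168/(-7763) - 18596/(-13226) = -7168*(-1/7763) - 18596*(-1/13226) = 1024/1109 + 9298/6613 = 17083194/7333817 ≈ 2.3294)
u + (20731 - 1*19149) = 17083194/7333817 + (20731 - 1*19149) = 17083194/7333817 + (20731 - 19149) = 17083194/7333817 + 1582 = 11619181688/7333817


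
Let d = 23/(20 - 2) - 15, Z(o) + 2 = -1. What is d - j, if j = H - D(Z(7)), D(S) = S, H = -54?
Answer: 671/18 ≈ 37.278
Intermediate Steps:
Z(o) = -3 (Z(o) = -2 - 1 = -3)
d = -247/18 (d = 23/18 - 15 = -247/18 ≈ -13.722)
j = -51 (j = -54 - 1*(-3) = -54 + 3 = -51)
d - j = -247/18 - 1*(-51) = -247/18 + 51 = 671/18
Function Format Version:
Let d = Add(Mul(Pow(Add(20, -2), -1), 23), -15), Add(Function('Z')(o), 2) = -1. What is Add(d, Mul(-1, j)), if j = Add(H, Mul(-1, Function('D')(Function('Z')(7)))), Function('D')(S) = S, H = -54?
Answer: Rational(671, 18) ≈ 37.278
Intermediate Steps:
Function('Z')(o) = -3 (Function('Z')(o) = Add(-2, -1) = -3)
d = Rational(-247, 18) (d = Add(Mul(Pow(18, -1), 23), -15) = Add(Mul(Rational(1, 18), 23), -15) = Add(Rational(23, 18), -15) = Rational(-247, 18) ≈ -13.722)
j = -51 (j = Add(-54, Mul(-1, -3)) = Add(-54, 3) = -51)
Add(d, Mul(-1, j)) = Add(Rational(-247, 18), Mul(-1, -51)) = Add(Rational(-247, 18), 51) = Rational(671, 18)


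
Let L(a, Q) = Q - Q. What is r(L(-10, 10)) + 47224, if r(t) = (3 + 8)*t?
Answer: 47224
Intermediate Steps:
L(a, Q) = 0
r(t) = 11*t
r(L(-10, 10)) + 47224 = 11*0 + 47224 = 0 + 47224 = 47224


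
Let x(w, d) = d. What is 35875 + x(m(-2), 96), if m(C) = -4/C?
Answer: 35971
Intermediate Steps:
35875 + x(m(-2), 96) = 35875 + 96 = 35971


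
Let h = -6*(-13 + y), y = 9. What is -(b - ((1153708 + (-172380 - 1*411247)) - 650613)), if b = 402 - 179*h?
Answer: -76638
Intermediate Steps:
h = 24 (h = -6*(-13 + 9) = -6*(-4) = 24)
b = -3894 (b = 402 - 179*24 = 402 - 4296 = -3894)
-(b - ((1153708 + (-172380 - 1*411247)) - 650613)) = -(-3894 - ((1153708 + (-172380 - 1*411247)) - 650613)) = -(-3894 - ((1153708 + (-172380 - 411247)) - 650613)) = -(-3894 - ((1153708 - 583627) - 650613)) = -(-3894 - (570081 - 650613)) = -(-3894 - 1*(-80532)) = -(-3894 + 80532) = -1*76638 = -76638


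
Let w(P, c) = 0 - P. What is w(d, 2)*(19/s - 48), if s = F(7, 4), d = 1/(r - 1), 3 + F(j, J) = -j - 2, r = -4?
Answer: -119/12 ≈ -9.9167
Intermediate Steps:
F(j, J) = -5 - j (F(j, J) = -3 + (-j - 2) = -3 + (-2 - j) = -5 - j)
d = -1/5 (d = 1/(-4 - 1) = 1/(-5) = -1/5 ≈ -0.20000)
w(P, c) = -P
s = -12 (s = -5 - 1*7 = -5 - 7 = -12)
w(d, 2)*(19/s - 48) = (-1*(-1/5))*(19/(-12) - 48) = (19*(-1/12) - 48)/5 = (-19/12 - 48)/5 = (1/5)*(-595/12) = -119/12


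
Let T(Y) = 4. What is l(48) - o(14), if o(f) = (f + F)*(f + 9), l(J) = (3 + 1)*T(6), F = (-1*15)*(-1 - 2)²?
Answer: 2799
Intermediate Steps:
F = -135 (F = -15*(-3)² = -15*9 = -135)
l(J) = 16 (l(J) = (3 + 1)*4 = 4*4 = 16)
o(f) = (-135 + f)*(9 + f) (o(f) = (f - 135)*(f + 9) = (-135 + f)*(9 + f))
l(48) - o(14) = 16 - (-1215 + 14² - 126*14) = 16 - (-1215 + 196 - 1764) = 16 - 1*(-2783) = 16 + 2783 = 2799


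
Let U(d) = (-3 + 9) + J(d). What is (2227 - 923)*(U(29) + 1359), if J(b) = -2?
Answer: 1777352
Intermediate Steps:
U(d) = 4 (U(d) = (-3 + 9) - 2 = 6 - 2 = 4)
(2227 - 923)*(U(29) + 1359) = (2227 - 923)*(4 + 1359) = 1304*1363 = 1777352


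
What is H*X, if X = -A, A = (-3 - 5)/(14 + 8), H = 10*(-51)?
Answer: -2040/11 ≈ -185.45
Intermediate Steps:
H = -510
A = -4/11 (A = -8/22 = -8*1/22 = -4/11 ≈ -0.36364)
X = 4/11 (X = -1*(-4/11) = 4/11 ≈ 0.36364)
H*X = -510*4/11 = -2040/11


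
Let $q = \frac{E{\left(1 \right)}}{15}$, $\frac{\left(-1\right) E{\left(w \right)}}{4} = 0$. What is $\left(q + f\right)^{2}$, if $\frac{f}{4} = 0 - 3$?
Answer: $144$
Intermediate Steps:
$E{\left(w \right)} = 0$ ($E{\left(w \right)} = \left(-4\right) 0 = 0$)
$q = 0$ ($q = \frac{0}{15} = 0 \cdot \frac{1}{15} = 0$)
$f = -12$ ($f = 4 \left(0 - 3\right) = 4 \left(-3\right) = -12$)
$\left(q + f\right)^{2} = \left(0 - 12\right)^{2} = \left(-12\right)^{2} = 144$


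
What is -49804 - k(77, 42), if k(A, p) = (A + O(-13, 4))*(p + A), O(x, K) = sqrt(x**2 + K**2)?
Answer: -58967 - 119*sqrt(185) ≈ -60586.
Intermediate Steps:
O(x, K) = sqrt(K**2 + x**2)
k(A, p) = (A + p)*(A + sqrt(185)) (k(A, p) = (A + sqrt(4**2 + (-13)**2))*(p + A) = (A + sqrt(16 + 169))*(A + p) = (A + sqrt(185))*(A + p) = (A + p)*(A + sqrt(185)))
-49804 - k(77, 42) = -49804 - (77**2 + 77*42 + 77*sqrt(185) + 42*sqrt(185)) = -49804 - (5929 + 3234 + 77*sqrt(185) + 42*sqrt(185)) = -49804 - (9163 + 119*sqrt(185)) = -49804 + (-9163 - 119*sqrt(185)) = -58967 - 119*sqrt(185)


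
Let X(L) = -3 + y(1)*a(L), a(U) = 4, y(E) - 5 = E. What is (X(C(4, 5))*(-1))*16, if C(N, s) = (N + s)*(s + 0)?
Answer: -336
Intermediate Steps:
C(N, s) = s*(N + s) (C(N, s) = (N + s)*s = s*(N + s))
y(E) = 5 + E
X(L) = 21 (X(L) = -3 + (5 + 1)*4 = -3 + 6*4 = -3 + 24 = 21)
(X(C(4, 5))*(-1))*16 = (21*(-1))*16 = -21*16 = -336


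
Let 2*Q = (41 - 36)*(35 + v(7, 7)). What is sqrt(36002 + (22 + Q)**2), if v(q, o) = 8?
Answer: sqrt(211089)/2 ≈ 229.72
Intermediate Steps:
Q = 215/2 (Q = ((41 - 36)*(35 + 8))/2 = (5*43)/2 = (1/2)*215 = 215/2 ≈ 107.50)
sqrt(36002 + (22 + Q)**2) = sqrt(36002 + (22 + 215/2)**2) = sqrt(36002 + (259/2)**2) = sqrt(36002 + 67081/4) = sqrt(211089/4) = sqrt(211089)/2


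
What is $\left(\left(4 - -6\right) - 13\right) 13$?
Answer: $-39$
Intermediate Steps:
$\left(\left(4 - -6\right) - 13\right) 13 = \left(\left(4 + 6\right) - 13\right) 13 = \left(10 - 13\right) 13 = \left(-3\right) 13 = -39$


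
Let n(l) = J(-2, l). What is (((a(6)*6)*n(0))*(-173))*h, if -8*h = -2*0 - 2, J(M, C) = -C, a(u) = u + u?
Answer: 0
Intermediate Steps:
a(u) = 2*u
n(l) = -l
h = ¼ (h = -(-2*0 - 2)/8 = -(0 - 2)/8 = -⅛*(-2) = ¼ ≈ 0.25000)
(((a(6)*6)*n(0))*(-173))*h = ((((2*6)*6)*(-1*0))*(-173))*(¼) = (((12*6)*0)*(-173))*(¼) = ((72*0)*(-173))*(¼) = (0*(-173))*(¼) = 0*(¼) = 0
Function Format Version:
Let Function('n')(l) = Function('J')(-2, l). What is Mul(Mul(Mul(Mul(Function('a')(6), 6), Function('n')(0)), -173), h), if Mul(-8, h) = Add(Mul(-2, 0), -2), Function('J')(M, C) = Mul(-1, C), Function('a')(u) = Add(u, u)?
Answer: 0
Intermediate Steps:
Function('a')(u) = Mul(2, u)
Function('n')(l) = Mul(-1, l)
h = Rational(1, 4) (h = Mul(Rational(-1, 8), Add(Mul(-2, 0), -2)) = Mul(Rational(-1, 8), Add(0, -2)) = Mul(Rational(-1, 8), -2) = Rational(1, 4) ≈ 0.25000)
Mul(Mul(Mul(Mul(Function('a')(6), 6), Function('n')(0)), -173), h) = Mul(Mul(Mul(Mul(Mul(2, 6), 6), Mul(-1, 0)), -173), Rational(1, 4)) = Mul(Mul(Mul(Mul(12, 6), 0), -173), Rational(1, 4)) = Mul(Mul(Mul(72, 0), -173), Rational(1, 4)) = Mul(Mul(0, -173), Rational(1, 4)) = Mul(0, Rational(1, 4)) = 0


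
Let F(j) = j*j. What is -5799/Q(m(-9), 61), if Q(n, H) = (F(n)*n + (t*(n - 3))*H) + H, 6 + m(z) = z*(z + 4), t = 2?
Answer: -5799/63772 ≈ -0.090933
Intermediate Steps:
F(j) = j**2
m(z) = -6 + z*(4 + z) (m(z) = -6 + z*(z + 4) = -6 + z*(4 + z))
Q(n, H) = H + n**3 + H*(-6 + 2*n) (Q(n, H) = (n**2*n + (2*(n - 3))*H) + H = (n**3 + (2*(-3 + n))*H) + H = (n**3 + (-6 + 2*n)*H) + H = (n**3 + H*(-6 + 2*n)) + H = H + n**3 + H*(-6 + 2*n))
-5799/Q(m(-9), 61) = -5799/((-6 + (-9)**2 + 4*(-9))**3 - 5*61 + 2*61*(-6 + (-9)**2 + 4*(-9))) = -5799/((-6 + 81 - 36)**3 - 305 + 2*61*(-6 + 81 - 36)) = -5799/(39**3 - 305 + 2*61*39) = -5799/(59319 - 305 + 4758) = -5799/63772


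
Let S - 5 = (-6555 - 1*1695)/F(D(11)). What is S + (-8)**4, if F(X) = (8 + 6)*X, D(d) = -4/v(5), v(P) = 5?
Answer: 135453/28 ≈ 4837.6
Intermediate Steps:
D(d) = -4/5
F(X) = 14*X
S = 20765/28 (S = 5 + (-6555 - 1*1695)/((14*(-4/5))) = 5 + (-6555 - 1695)/(-56/5) = 5 - 8250*(-5/56) = 5 + 20625/28 = 20765/28 ≈ 741.61)
S + (-8)**4 = 20765/28 + (-8)**4 = 20765/28 + 4096 = 135453/28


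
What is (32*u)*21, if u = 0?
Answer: 0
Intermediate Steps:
(32*u)*21 = (32*0)*21 = 0*21 = 0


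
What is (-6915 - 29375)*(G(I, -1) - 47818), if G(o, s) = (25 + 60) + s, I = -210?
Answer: 1732266860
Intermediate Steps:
G(o, s) = 85 + s
(-6915 - 29375)*(G(I, -1) - 47818) = (-6915 - 29375)*((85 - 1) - 47818) = -36290*(84 - 47818) = -36290*(-47734) = 1732266860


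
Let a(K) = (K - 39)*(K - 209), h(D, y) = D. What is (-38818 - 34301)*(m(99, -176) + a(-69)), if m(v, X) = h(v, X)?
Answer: -2202563637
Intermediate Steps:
m(v, X) = v
a(K) = (-209 + K)*(-39 + K) (a(K) = (-39 + K)*(-209 + K) = (-209 + K)*(-39 + K))
(-38818 - 34301)*(m(99, -176) + a(-69)) = (-38818 - 34301)*(99 + (8151 + (-69)² - 248*(-69))) = -73119*(99 + (8151 + 4761 + 17112)) = -73119*(99 + 30024) = -73119*30123 = -2202563637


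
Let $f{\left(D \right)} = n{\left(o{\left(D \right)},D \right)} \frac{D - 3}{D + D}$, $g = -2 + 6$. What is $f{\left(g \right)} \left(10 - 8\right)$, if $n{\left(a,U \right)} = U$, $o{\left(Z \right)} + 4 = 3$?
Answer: $1$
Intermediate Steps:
$g = 4$
$o{\left(Z \right)} = -1$ ($o{\left(Z \right)} = -4 + 3 = -1$)
$f{\left(D \right)} = - \frac{3}{2} + \frac{D}{2}$ ($f{\left(D \right)} = D \frac{D - 3}{D + D} = D \frac{-3 + D}{2 D} = - \frac{3}{2} + \frac{D}{2}$)
$f{\left(g \right)} \left(10 - 8\right) = \left(- \frac{3}{2} + \frac{1}{2} \cdot 4\right) \left(10 - 8\right) = \left(- \frac{3}{2} + 2\right) 2 = \frac{1}{2} \cdot 2 = 1$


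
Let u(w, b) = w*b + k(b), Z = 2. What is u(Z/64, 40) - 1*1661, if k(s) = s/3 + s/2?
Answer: -19517/12 ≈ -1626.4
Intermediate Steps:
k(s) = 5*s/6 (k(s) = s*(⅓) + s*(½) = s/3 + s/2 = 5*s/6)
u(w, b) = 5*b/6 + b*w (u(w, b) = w*b + 5*b/6 = b*w + 5*b/6 = 5*b/6 + b*w)
u(Z/64, 40) - 1*1661 = (⅙)*40*(5 + 6*(2/64)) - 1*1661 = (⅙)*40*(5 + 6*(2*(1/64))) - 1661 = (⅙)*40*(5 + 6*(1/32)) - 1661 = (⅙)*40*(5 + 3/16) - 1661 = (⅙)*40*(83/16) - 1661 = 415/12 - 1661 = -19517/12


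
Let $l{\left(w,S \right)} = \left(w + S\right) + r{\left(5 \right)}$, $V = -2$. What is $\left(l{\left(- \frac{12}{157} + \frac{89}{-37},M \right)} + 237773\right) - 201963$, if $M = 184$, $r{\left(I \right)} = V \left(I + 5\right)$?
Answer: $\frac{208958549}{5809} \approx 35972.0$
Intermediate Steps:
$r{\left(I \right)} = -10 - 2 I$ ($r{\left(I \right)} = - 2 \left(I + 5\right) = - 2 \left(5 + I\right) = -10 - 2 I$)
$l{\left(w,S \right)} = -20 + S + w$ ($l{\left(w,S \right)} = \left(w + S\right) - 20 = \left(S + w\right) - 20 = -20 + S + w$)
$\left(l{\left(- \frac{12}{157} + \frac{89}{-37},M \right)} + 237773\right) - 201963 = \left(\left(-20 + 184 + \left(- \frac{12}{157} + \frac{89}{-37}\right)\right) + 237773\right) - 201963 = \left(\left(-20 + 184 + \left(\left(-12\right) \frac{1}{157} + 89 \left(- \frac{1}{37}\right)\right)\right) + 237773\right) - 201963 = \left(\left(-20 + 184 - \frac{14417}{5809}\right) + 237773\right) - 201963 = \left(\frac{938259}{5809} + 237773\right) - 201963 = \frac{1382161616}{5809} - 201963 = \frac{208958549}{5809}$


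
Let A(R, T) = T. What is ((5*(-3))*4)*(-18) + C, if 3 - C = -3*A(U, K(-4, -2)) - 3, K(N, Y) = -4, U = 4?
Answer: 1074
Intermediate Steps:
C = -6 (C = 3 - (-3*(-4) - 3) = 3 - (12 - 3) = 3 - 1*9 = 3 - 9 = -6)
((5*(-3))*4)*(-18) + C = ((5*(-3))*4)*(-18) - 6 = -15*4*(-18) - 6 = -60*(-18) - 6 = 1080 - 6 = 1074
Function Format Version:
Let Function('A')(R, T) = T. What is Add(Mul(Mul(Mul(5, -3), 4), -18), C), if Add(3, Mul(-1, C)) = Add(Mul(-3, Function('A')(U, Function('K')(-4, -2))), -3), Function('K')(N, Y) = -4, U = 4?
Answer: 1074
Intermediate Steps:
C = -6 (C = Add(3, Mul(-1, Add(Mul(-3, -4), -3))) = Add(3, Mul(-1, Add(12, -3))) = Add(3, Mul(-1, 9)) = Add(3, -9) = -6)
Add(Mul(Mul(Mul(5, -3), 4), -18), C) = Add(Mul(Mul(Mul(5, -3), 4), -18), -6) = Add(Mul(Mul(-15, 4), -18), -6) = Add(Mul(-60, -18), -6) = Add(1080, -6) = 1074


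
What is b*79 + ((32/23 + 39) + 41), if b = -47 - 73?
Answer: -216168/23 ≈ -9398.6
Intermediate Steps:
b = -120
b*79 + ((32/23 + 39) + 41) = -120*79 + ((32/23 + 39) + 41) = -9480 + ((32*(1/23) + 39) + 41) = -9480 + ((32/23 + 39) + 41) = -9480 + (929/23 + 41) = -9480 + 1872/23 = -216168/23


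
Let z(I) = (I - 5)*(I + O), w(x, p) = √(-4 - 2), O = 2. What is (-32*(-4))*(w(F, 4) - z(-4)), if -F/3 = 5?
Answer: -2304 + 128*I*√6 ≈ -2304.0 + 313.53*I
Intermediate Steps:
F = -15 (F = -3*5 = -15)
w(x, p) = I*√6 (w(x, p) = √(-6) = I*√6)
z(I) = (-5 + I)*(2 + I) (z(I) = (I - 5)*(I + 2) = (-5 + I)*(2 + I))
(-32*(-4))*(w(F, 4) - z(-4)) = (-32*(-4))*(I*√6 - (-10 + (-4)² - 3*(-4))) = 128*(I*√6 - (-10 + 16 + 12)) = 128*(I*√6 - 1*18) = 128*(I*√6 - 18) = 128*(-18 + I*√6) = -2304 + 128*I*√6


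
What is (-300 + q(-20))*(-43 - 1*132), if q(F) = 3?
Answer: 51975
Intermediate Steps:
(-300 + q(-20))*(-43 - 1*132) = (-300 + 3)*(-43 - 1*132) = -297*(-43 - 132) = -297*(-175) = 51975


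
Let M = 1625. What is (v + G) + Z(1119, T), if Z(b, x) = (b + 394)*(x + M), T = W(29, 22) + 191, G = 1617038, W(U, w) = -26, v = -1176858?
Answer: 3148450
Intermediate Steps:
T = 165 (T = -26 + 191 = 165)
Z(b, x) = (394 + b)*(1625 + x) (Z(b, x) = (b + 394)*(x + 1625) = (394 + b)*(1625 + x))
(v + G) + Z(1119, T) = (-1176858 + 1617038) + (640250 + 394*165 + 1625*1119 + 1119*165) = 440180 + (640250 + 65010 + 1818375 + 184635) = 440180 + 2708270 = 3148450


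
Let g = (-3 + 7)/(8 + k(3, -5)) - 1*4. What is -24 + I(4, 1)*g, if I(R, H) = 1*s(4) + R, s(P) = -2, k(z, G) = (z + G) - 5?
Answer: -24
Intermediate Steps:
k(z, G) = -5 + G + z (k(z, G) = (G + z) - 5 = -5 + G + z)
g = 0 (g = (-3 + 7)/(8 + (-5 - 5 + 3)) - 1*4 = 4/(8 - 7) - 4 = 4/1 - 4 = 4*1 - 4 = 4 - 4 = 0)
I(R, H) = -2 + R (I(R, H) = 1*(-2) + R = -2 + R)
-24 + I(4, 1)*g = -24 + (-2 + 4)*0 = -24 + 2*0 = -24 + 0 = -24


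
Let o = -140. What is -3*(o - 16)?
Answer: 468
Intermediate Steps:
-3*(o - 16) = -3*(-140 - 16) = -3*(-156) = 468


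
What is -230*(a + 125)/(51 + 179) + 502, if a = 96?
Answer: 281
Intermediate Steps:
-230*(a + 125)/(51 + 179) + 502 = -230*(96 + 125)/(51 + 179) + 502 = -50830/230 + 502 = -230*221/230 + 502 = -221 + 502 = 281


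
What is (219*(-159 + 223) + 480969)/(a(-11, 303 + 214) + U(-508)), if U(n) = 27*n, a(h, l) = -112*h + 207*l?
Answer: 98997/18907 ≈ 5.2360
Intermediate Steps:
(219*(-159 + 223) + 480969)/(a(-11, 303 + 214) + U(-508)) = (219*(-159 + 223) + 480969)/((-112*(-11) + 207*(303 + 214)) + 27*(-508)) = (219*64 + 480969)/((1232 + 207*517) - 13716) = (14016 + 480969)/((1232 + 107019) - 13716) = 494985/(108251 - 13716) = 494985/94535 = 494985*(1/94535) = 98997/18907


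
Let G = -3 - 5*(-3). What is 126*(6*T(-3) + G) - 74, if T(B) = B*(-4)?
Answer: 10510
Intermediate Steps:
G = 12 (G = -3 + 15 = 12)
T(B) = -4*B
126*(6*T(-3) + G) - 74 = 126*(6*(-4*(-3)) + 12) - 74 = 126*(6*12 + 12) - 74 = 126*(72 + 12) - 74 = 126*84 - 74 = 10584 - 74 = 10510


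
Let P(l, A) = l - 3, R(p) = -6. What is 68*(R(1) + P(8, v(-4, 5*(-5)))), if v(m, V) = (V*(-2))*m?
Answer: -68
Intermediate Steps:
v(m, V) = -2*V*m (v(m, V) = (-2*V)*m = -2*V*m)
P(l, A) = -3 + l
68*(R(1) + P(8, v(-4, 5*(-5)))) = 68*(-6 + (-3 + 8)) = 68*(-6 + 5) = 68*(-1) = -68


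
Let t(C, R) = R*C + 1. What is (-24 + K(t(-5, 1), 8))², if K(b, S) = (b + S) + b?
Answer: 576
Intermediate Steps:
t(C, R) = 1 + C*R (t(C, R) = C*R + 1 = 1 + C*R)
K(b, S) = S + 2*b (K(b, S) = (S + b) + b = S + 2*b)
(-24 + K(t(-5, 1), 8))² = (-24 + (8 + 2*(1 - 5*1)))² = (-24 + (8 + 2*(1 - 5)))² = (-24 + (8 + 2*(-4)))² = (-24 + (8 - 8))² = (-24 + 0)² = (-24)² = 576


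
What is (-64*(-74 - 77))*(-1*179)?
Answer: -1729856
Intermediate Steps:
(-64*(-74 - 77))*(-1*179) = -64*(-151)*(-179) = 9664*(-179) = -1729856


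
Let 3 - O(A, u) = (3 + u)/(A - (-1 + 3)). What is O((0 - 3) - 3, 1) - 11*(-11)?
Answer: 249/2 ≈ 124.50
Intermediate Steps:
O(A, u) = 3 - (3 + u)/(-2 + A) (O(A, u) = 3 - (3 + u)/(A - (-1 + 3)) = 3 - (3 + u)/(A - 1*2) = 3 - (3 + u)/(A - 2) = 3 - (3 + u)/(-2 + A))
O((0 - 3) - 3, 1) - 11*(-11) = (-9 - 1*1 + 3*((0 - 3) - 3))/(-2 + ((0 - 3) - 3)) - 11*(-11) = (-9 - 1 + 3*(-3 - 3))/(-2 + (-3 - 3)) + 121 = (-9 - 1 + 3*(-6))/(-2 - 6) + 121 = (-9 - 1 - 18)/(-8) + 121 = -1/8*(-28) + 121 = 7/2 + 121 = 249/2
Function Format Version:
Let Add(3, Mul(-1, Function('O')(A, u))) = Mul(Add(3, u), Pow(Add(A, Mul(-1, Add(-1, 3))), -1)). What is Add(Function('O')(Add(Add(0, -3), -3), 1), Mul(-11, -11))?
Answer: Rational(249, 2) ≈ 124.50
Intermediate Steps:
Function('O')(A, u) = Add(3, Mul(-1, Pow(Add(-2, A), -1), Add(3, u))) (Function('O')(A, u) = Add(3, Mul(-1, Mul(Add(3, u), Pow(Add(A, Mul(-1, Add(-1, 3))), -1)))) = Add(3, Mul(-1, Mul(Add(3, u), Pow(Add(A, Mul(-1, 2)), -1)))) = Add(3, Mul(-1, Mul(Add(3, u), Pow(Add(A, -2), -1)))) = Add(3, Mul(-1, Mul(Add(3, u), Pow(Add(-2, A), -1)))) = Add(3, Mul(-1, Mul(Pow(Add(-2, A), -1), Add(3, u)))) = Add(3, Mul(-1, Pow(Add(-2, A), -1), Add(3, u))))
Add(Function('O')(Add(Add(0, -3), -3), 1), Mul(-11, -11)) = Add(Mul(Pow(Add(-2, Add(Add(0, -3), -3)), -1), Add(-9, Mul(-1, 1), Mul(3, Add(Add(0, -3), -3)))), Mul(-11, -11)) = Add(Mul(Pow(Add(-2, Add(-3, -3)), -1), Add(-9, -1, Mul(3, Add(-3, -3)))), 121) = Add(Mul(Pow(Add(-2, -6), -1), Add(-9, -1, Mul(3, -6))), 121) = Add(Mul(Pow(-8, -1), Add(-9, -1, -18)), 121) = Add(Mul(Rational(-1, 8), -28), 121) = Add(Rational(7, 2), 121) = Rational(249, 2)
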